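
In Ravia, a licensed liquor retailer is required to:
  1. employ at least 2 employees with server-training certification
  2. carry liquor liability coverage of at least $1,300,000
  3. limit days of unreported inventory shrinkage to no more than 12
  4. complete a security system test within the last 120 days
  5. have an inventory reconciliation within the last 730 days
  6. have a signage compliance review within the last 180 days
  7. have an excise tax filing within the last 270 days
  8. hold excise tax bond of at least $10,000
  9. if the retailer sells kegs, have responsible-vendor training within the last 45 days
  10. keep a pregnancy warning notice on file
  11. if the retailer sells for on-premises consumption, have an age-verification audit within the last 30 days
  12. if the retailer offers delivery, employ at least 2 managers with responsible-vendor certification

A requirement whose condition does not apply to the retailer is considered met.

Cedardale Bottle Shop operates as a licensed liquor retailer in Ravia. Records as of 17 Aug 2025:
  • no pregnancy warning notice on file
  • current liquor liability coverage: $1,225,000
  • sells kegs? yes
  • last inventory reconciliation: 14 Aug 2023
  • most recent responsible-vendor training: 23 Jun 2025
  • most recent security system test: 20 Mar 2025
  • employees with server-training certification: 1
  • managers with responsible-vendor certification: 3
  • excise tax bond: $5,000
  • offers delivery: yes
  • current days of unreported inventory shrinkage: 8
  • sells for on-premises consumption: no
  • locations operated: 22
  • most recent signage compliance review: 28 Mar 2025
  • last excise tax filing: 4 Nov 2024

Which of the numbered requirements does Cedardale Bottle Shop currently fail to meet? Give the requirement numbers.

1. employees with server-training certification 1 < 2 → not met
2. liquor liability coverage $1,225,000 < $1,300,000 → not met
3. days of unreported inventory shrinkage 8 ≤ 12 → met
4. security system test 150 days ago vs limit 120 → not met
5. inventory reconciliation 734 days ago vs limit 730 → not met
6. signage compliance review 142 days ago vs limit 180 → met
7. excise tax filing 286 days ago vs limit 270 → not met
8. excise tax bond $5,000 < $10,000 → not met
9. condition 'sells kegs' holds; responsible-vendor training 55 days ago vs limit 45 → not met
10. pregnancy warning notice absent → not met
11. condition 'sells for on-premises consumption' does not hold → requirement n/a → met
12. condition 'offers delivery' holds; managers with responsible-vendor certification 3 ≥ 2 → met
Not met: 1, 2, 4, 5, 7, 8, 9, 10

1, 2, 4, 5, 7, 8, 9, 10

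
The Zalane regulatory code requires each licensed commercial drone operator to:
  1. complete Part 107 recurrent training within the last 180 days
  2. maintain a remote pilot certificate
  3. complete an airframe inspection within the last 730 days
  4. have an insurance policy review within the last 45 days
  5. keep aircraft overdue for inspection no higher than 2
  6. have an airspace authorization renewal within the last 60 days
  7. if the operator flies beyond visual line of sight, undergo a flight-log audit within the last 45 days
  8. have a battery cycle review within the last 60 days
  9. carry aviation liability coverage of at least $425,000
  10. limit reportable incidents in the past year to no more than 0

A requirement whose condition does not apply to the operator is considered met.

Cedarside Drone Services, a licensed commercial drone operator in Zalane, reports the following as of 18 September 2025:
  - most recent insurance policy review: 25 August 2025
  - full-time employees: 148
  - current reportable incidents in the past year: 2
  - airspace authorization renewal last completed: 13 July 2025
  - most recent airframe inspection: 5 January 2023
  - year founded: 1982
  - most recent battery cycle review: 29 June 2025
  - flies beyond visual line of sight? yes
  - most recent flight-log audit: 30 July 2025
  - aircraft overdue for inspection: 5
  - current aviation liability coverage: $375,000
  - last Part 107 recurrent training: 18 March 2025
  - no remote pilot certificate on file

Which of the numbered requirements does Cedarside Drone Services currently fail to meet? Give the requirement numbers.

1. Part 107 recurrent training 184 days ago vs limit 180 → not met
2. remote pilot certificate absent → not met
3. airframe inspection 987 days ago vs limit 730 → not met
4. insurance policy review 24 days ago vs limit 45 → met
5. aircraft overdue for inspection 5 > 2 → not met
6. airspace authorization renewal 67 days ago vs limit 60 → not met
7. condition 'flies beyond visual line of sight' holds; flight-log audit 50 days ago vs limit 45 → not met
8. battery cycle review 81 days ago vs limit 60 → not met
9. aviation liability coverage $375,000 < $425,000 → not met
10. reportable incidents in the past year 2 > 0 → not met
Not met: 1, 2, 3, 5, 6, 7, 8, 9, 10

1, 2, 3, 5, 6, 7, 8, 9, 10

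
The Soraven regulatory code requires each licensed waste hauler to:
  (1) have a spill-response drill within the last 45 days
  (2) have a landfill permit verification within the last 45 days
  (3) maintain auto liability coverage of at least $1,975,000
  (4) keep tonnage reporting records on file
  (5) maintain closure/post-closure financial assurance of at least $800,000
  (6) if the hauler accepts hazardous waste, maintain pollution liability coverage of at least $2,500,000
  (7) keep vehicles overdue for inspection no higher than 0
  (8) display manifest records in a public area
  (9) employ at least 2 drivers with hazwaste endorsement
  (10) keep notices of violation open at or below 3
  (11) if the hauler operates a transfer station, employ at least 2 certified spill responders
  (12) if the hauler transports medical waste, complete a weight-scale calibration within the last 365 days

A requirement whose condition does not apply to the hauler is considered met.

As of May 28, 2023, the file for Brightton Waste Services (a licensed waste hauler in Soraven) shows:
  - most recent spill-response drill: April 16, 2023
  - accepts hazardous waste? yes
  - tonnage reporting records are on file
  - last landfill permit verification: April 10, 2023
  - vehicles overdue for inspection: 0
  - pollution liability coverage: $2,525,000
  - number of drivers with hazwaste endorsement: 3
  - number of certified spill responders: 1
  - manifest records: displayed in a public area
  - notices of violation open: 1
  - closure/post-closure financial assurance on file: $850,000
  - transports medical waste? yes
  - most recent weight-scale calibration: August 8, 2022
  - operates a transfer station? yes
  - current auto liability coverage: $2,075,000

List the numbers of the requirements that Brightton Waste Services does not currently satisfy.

1. spill-response drill 42 days ago vs limit 45 → met
2. landfill permit verification 48 days ago vs limit 45 → not met
3. auto liability coverage $2,075,000 ≥ $1,975,000 → met
4. tonnage reporting records present → met
5. closure/post-closure financial assurance $850,000 ≥ $800,000 → met
6. condition 'accepts hazardous waste' holds; pollution liability coverage $2,525,000 ≥ $2,500,000 → met
7. vehicles overdue for inspection 0 ≤ 0 → met
8. manifest records present → met
9. drivers with hazwaste endorsement 3 ≥ 2 → met
10. notices of violation open 1 ≤ 3 → met
11. condition 'operates a transfer station' holds; certified spill responders 1 < 2 → not met
12. condition 'transports medical waste' holds; weight-scale calibration 293 days ago vs limit 365 → met
Not met: 2, 11

2, 11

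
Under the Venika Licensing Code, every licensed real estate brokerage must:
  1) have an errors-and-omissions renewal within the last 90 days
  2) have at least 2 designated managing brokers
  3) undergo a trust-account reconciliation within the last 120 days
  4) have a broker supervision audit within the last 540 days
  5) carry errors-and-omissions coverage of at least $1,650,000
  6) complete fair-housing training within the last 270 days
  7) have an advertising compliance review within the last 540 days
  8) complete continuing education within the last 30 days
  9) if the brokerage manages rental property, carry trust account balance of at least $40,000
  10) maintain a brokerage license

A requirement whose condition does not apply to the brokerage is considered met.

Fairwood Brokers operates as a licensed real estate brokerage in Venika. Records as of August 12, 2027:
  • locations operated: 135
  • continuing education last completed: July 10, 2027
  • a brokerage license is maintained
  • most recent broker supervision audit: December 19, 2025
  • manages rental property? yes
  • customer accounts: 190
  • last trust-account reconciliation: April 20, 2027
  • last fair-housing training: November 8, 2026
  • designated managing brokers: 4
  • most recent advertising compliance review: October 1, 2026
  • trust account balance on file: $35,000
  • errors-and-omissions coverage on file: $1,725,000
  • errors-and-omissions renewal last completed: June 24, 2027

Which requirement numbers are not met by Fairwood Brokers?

1. errors-and-omissions renewal 49 days ago vs limit 90 → met
2. designated managing brokers 4 ≥ 2 → met
3. trust-account reconciliation 114 days ago vs limit 120 → met
4. broker supervision audit 601 days ago vs limit 540 → not met
5. errors-and-omissions coverage $1,725,000 ≥ $1,650,000 → met
6. fair-housing training 277 days ago vs limit 270 → not met
7. advertising compliance review 315 days ago vs limit 540 → met
8. continuing education 33 days ago vs limit 30 → not met
9. condition 'manages rental property' holds; trust account balance $35,000 < $40,000 → not met
10. brokerage license present → met
Not met: 4, 6, 8, 9

4, 6, 8, 9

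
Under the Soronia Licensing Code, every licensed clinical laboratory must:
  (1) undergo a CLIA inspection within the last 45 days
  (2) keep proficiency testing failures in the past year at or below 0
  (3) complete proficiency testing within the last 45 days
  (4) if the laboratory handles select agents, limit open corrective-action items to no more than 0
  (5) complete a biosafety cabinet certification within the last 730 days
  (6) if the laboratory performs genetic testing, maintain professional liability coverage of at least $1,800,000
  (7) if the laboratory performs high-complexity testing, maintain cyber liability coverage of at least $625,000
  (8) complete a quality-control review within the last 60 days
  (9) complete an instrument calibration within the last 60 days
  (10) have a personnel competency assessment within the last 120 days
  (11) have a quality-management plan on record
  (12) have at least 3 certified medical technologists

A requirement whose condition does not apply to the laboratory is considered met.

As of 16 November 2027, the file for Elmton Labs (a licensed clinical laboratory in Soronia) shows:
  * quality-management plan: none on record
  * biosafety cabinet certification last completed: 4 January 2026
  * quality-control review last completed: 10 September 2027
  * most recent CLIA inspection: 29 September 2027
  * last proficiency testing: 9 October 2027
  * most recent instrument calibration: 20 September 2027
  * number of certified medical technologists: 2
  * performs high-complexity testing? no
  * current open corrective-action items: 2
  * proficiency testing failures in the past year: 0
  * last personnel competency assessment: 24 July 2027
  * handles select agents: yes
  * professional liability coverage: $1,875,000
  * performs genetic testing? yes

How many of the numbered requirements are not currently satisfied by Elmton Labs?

1. CLIA inspection 48 days ago vs limit 45 → not met
2. proficiency testing failures in the past year 0 ≤ 0 → met
3. proficiency testing 38 days ago vs limit 45 → met
4. condition 'handles select agents' holds; open corrective-action items 2 > 0 → not met
5. biosafety cabinet certification 681 days ago vs limit 730 → met
6. condition 'performs genetic testing' holds; professional liability coverage $1,875,000 ≥ $1,800,000 → met
7. condition 'performs high-complexity testing' does not hold → requirement n/a → met
8. quality-control review 67 days ago vs limit 60 → not met
9. instrument calibration 57 days ago vs limit 60 → met
10. personnel competency assessment 115 days ago vs limit 120 → met
11. quality-management plan absent → not met
12. certified medical technologists 2 < 3 → not met
Not met: 5 of 12

5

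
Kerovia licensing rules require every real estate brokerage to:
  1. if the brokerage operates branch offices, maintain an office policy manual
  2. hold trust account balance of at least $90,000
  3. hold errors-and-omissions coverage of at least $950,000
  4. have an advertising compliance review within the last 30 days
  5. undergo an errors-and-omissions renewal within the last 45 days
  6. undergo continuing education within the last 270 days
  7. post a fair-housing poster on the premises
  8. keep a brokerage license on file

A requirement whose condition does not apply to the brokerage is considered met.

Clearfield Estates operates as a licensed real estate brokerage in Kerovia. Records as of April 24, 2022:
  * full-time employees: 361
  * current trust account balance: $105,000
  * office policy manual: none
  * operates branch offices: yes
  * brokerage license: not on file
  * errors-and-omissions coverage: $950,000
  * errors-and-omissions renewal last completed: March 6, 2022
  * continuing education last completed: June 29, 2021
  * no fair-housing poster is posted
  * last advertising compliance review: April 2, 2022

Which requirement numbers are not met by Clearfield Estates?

1. condition 'operates branch offices' holds; office policy manual absent → not met
2. trust account balance $105,000 ≥ $90,000 → met
3. errors-and-omissions coverage $950,000 ≥ $950,000 → met
4. advertising compliance review 22 days ago vs limit 30 → met
5. errors-and-omissions renewal 49 days ago vs limit 45 → not met
6. continuing education 299 days ago vs limit 270 → not met
7. fair-housing poster absent → not met
8. brokerage license absent → not met
Not met: 1, 5, 6, 7, 8

1, 5, 6, 7, 8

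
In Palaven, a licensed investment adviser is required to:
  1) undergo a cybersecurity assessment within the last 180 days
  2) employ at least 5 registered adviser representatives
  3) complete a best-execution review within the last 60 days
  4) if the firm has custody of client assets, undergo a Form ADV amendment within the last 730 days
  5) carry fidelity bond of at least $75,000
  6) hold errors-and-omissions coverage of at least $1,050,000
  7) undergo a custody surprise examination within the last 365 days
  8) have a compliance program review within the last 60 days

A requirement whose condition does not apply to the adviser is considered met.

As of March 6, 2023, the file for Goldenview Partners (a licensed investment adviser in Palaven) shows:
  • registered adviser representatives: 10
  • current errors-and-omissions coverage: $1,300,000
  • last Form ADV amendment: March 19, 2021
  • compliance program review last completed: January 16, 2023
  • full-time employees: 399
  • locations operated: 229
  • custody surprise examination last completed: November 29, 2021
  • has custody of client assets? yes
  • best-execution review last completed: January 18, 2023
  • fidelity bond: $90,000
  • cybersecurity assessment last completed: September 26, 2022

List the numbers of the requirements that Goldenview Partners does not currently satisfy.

7

1. cybersecurity assessment 161 days ago vs limit 180 → met
2. registered adviser representatives 10 ≥ 5 → met
3. best-execution review 47 days ago vs limit 60 → met
4. condition 'has custody of client assets' holds; Form ADV amendment 717 days ago vs limit 730 → met
5. fidelity bond $90,000 ≥ $75,000 → met
6. errors-and-omissions coverage $1,300,000 ≥ $1,050,000 → met
7. custody surprise examination 462 days ago vs limit 365 → not met
8. compliance program review 49 days ago vs limit 60 → met
Not met: 7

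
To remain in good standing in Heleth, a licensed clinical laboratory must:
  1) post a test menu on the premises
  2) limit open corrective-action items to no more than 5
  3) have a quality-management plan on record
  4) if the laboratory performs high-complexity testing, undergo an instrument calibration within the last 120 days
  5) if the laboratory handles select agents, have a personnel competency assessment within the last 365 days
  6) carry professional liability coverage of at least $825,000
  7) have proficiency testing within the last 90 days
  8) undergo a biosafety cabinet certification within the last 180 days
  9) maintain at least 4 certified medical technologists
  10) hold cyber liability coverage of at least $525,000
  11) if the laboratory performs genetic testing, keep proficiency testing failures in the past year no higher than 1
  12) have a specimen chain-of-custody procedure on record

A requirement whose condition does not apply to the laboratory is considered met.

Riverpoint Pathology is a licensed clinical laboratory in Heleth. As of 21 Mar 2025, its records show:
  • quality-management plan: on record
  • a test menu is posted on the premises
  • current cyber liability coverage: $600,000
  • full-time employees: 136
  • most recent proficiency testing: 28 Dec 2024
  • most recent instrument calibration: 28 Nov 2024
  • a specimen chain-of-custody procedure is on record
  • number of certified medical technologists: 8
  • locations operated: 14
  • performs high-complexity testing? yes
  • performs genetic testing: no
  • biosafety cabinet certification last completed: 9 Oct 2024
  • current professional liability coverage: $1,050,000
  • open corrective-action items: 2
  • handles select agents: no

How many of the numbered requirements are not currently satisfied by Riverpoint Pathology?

0

1. test menu present → met
2. open corrective-action items 2 ≤ 5 → met
3. quality-management plan present → met
4. condition 'performs high-complexity testing' holds; instrument calibration 113 days ago vs limit 120 → met
5. condition 'handles select agents' does not hold → requirement n/a → met
6. professional liability coverage $1,050,000 ≥ $825,000 → met
7. proficiency testing 83 days ago vs limit 90 → met
8. biosafety cabinet certification 163 days ago vs limit 180 → met
9. certified medical technologists 8 ≥ 4 → met
10. cyber liability coverage $600,000 ≥ $525,000 → met
11. condition 'performs genetic testing' does not hold → requirement n/a → met
12. specimen chain-of-custody procedure present → met
Not met: 0 of 12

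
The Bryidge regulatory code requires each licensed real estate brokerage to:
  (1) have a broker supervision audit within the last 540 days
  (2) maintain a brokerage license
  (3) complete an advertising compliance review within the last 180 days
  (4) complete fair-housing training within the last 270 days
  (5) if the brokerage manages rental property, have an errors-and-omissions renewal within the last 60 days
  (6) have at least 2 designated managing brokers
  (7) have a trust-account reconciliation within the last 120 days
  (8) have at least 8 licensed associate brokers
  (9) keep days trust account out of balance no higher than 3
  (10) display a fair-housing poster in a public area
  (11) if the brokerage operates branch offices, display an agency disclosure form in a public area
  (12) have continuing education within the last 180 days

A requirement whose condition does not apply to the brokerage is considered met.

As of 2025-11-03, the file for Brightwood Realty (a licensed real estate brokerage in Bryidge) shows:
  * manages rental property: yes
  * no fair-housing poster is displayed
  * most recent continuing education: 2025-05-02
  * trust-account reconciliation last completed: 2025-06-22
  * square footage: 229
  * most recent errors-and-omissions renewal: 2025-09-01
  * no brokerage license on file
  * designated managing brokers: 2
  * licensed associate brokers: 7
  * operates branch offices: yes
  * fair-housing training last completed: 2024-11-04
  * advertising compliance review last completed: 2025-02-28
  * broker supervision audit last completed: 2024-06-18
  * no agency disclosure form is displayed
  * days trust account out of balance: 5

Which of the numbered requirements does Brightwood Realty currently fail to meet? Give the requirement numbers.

1. broker supervision audit 503 days ago vs limit 540 → met
2. brokerage license absent → not met
3. advertising compliance review 248 days ago vs limit 180 → not met
4. fair-housing training 364 days ago vs limit 270 → not met
5. condition 'manages rental property' holds; errors-and-omissions renewal 63 days ago vs limit 60 → not met
6. designated managing brokers 2 ≥ 2 → met
7. trust-account reconciliation 134 days ago vs limit 120 → not met
8. licensed associate brokers 7 < 8 → not met
9. days trust account out of balance 5 > 3 → not met
10. fair-housing poster absent → not met
11. condition 'operates branch offices' holds; agency disclosure form absent → not met
12. continuing education 185 days ago vs limit 180 → not met
Not met: 2, 3, 4, 5, 7, 8, 9, 10, 11, 12

2, 3, 4, 5, 7, 8, 9, 10, 11, 12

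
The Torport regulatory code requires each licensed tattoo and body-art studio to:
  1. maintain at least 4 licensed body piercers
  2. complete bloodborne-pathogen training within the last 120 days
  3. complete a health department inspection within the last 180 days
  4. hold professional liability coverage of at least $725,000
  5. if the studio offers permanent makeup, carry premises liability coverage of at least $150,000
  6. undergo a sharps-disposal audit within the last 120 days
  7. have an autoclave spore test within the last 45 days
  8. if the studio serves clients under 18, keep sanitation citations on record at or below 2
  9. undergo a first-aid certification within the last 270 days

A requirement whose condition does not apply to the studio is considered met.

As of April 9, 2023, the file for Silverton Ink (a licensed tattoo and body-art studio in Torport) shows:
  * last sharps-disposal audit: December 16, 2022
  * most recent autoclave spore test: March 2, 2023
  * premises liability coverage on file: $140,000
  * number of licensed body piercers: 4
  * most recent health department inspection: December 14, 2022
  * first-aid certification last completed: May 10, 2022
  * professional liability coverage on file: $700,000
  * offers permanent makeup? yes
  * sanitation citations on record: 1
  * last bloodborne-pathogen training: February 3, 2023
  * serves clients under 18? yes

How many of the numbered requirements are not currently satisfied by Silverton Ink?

1. licensed body piercers 4 ≥ 4 → met
2. bloodborne-pathogen training 65 days ago vs limit 120 → met
3. health department inspection 116 days ago vs limit 180 → met
4. professional liability coverage $700,000 < $725,000 → not met
5. condition 'offers permanent makeup' holds; premises liability coverage $140,000 < $150,000 → not met
6. sharps-disposal audit 114 days ago vs limit 120 → met
7. autoclave spore test 38 days ago vs limit 45 → met
8. condition 'serves clients under 18' holds; sanitation citations on record 1 ≤ 2 → met
9. first-aid certification 334 days ago vs limit 270 → not met
Not met: 3 of 9

3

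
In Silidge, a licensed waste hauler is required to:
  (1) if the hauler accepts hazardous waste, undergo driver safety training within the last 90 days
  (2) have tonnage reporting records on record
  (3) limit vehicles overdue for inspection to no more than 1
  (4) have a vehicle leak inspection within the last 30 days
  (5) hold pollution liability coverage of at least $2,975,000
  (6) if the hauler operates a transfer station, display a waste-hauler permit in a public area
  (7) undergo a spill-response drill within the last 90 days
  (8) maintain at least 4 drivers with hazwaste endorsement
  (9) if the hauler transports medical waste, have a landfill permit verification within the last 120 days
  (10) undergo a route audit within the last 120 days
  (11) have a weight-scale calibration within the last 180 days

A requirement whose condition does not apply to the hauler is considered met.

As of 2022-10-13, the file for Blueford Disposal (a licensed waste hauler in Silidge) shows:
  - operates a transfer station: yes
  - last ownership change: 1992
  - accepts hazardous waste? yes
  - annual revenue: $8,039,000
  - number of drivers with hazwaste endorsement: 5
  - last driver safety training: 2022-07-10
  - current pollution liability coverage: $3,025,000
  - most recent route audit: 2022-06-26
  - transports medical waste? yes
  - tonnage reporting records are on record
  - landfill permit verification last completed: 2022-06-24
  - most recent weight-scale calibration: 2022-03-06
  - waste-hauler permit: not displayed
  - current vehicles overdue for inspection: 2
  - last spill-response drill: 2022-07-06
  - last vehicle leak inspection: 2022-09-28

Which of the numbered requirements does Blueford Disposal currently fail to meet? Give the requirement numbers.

1. condition 'accepts hazardous waste' holds; driver safety training 95 days ago vs limit 90 → not met
2. tonnage reporting records present → met
3. vehicles overdue for inspection 2 > 1 → not met
4. vehicle leak inspection 15 days ago vs limit 30 → met
5. pollution liability coverage $3,025,000 ≥ $2,975,000 → met
6. condition 'operates a transfer station' holds; waste-hauler permit absent → not met
7. spill-response drill 99 days ago vs limit 90 → not met
8. drivers with hazwaste endorsement 5 ≥ 4 → met
9. condition 'transports medical waste' holds; landfill permit verification 111 days ago vs limit 120 → met
10. route audit 109 days ago vs limit 120 → met
11. weight-scale calibration 221 days ago vs limit 180 → not met
Not met: 1, 3, 6, 7, 11

1, 3, 6, 7, 11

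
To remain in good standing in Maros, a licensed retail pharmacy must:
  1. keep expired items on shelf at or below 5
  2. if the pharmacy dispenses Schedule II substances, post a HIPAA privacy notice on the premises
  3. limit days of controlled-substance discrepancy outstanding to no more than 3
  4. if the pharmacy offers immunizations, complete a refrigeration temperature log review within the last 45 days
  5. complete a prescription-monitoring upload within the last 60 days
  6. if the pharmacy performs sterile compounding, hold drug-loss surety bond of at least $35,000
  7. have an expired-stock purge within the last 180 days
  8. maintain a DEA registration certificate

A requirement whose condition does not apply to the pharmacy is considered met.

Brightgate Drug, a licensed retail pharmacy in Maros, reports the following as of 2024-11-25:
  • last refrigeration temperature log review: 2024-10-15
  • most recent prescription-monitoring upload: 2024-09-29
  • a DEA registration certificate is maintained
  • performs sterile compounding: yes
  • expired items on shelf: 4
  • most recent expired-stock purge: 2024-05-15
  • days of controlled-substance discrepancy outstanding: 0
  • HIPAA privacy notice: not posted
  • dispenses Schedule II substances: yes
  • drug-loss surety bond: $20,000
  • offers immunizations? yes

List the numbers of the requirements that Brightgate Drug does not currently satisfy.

1. expired items on shelf 4 ≤ 5 → met
2. condition 'dispenses Schedule II substances' holds; HIPAA privacy notice absent → not met
3. days of controlled-substance discrepancy outstanding 0 ≤ 3 → met
4. condition 'offers immunizations' holds; refrigeration temperature log review 41 days ago vs limit 45 → met
5. prescription-monitoring upload 57 days ago vs limit 60 → met
6. condition 'performs sterile compounding' holds; drug-loss surety bond $20,000 < $35,000 → not met
7. expired-stock purge 194 days ago vs limit 180 → not met
8. DEA registration certificate present → met
Not met: 2, 6, 7

2, 6, 7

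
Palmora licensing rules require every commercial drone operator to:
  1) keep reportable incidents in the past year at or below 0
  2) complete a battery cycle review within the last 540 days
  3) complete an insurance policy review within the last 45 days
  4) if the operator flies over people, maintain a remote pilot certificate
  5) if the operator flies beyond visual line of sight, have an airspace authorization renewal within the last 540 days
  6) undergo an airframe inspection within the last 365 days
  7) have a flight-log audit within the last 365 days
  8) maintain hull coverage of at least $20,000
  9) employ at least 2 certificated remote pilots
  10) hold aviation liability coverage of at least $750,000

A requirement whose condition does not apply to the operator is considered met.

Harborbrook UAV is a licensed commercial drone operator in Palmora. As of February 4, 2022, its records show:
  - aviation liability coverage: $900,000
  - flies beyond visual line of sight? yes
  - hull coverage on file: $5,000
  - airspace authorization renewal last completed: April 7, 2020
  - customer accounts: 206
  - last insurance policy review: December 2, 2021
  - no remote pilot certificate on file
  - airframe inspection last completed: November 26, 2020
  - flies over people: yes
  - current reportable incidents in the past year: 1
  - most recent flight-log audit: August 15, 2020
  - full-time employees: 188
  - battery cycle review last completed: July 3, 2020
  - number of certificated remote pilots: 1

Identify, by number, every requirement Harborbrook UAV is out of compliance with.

1. reportable incidents in the past year 1 > 0 → not met
2. battery cycle review 581 days ago vs limit 540 → not met
3. insurance policy review 64 days ago vs limit 45 → not met
4. condition 'flies over people' holds; remote pilot certificate absent → not met
5. condition 'flies beyond visual line of sight' holds; airspace authorization renewal 668 days ago vs limit 540 → not met
6. airframe inspection 435 days ago vs limit 365 → not met
7. flight-log audit 538 days ago vs limit 365 → not met
8. hull coverage $5,000 < $20,000 → not met
9. certificated remote pilots 1 < 2 → not met
10. aviation liability coverage $900,000 ≥ $750,000 → met
Not met: 1, 2, 3, 4, 5, 6, 7, 8, 9

1, 2, 3, 4, 5, 6, 7, 8, 9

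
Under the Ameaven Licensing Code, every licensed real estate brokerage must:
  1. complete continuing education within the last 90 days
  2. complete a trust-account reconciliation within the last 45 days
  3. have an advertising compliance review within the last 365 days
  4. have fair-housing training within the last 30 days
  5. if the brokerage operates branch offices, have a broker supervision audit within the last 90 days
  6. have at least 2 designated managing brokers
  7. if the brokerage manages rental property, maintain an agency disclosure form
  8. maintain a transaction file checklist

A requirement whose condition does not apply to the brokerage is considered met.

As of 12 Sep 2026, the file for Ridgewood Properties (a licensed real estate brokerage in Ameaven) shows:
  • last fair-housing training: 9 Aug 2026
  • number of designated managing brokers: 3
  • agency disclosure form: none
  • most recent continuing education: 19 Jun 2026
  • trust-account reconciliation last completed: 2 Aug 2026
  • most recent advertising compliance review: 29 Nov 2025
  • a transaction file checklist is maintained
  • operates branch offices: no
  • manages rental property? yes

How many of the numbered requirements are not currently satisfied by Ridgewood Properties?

2

1. continuing education 85 days ago vs limit 90 → met
2. trust-account reconciliation 41 days ago vs limit 45 → met
3. advertising compliance review 287 days ago vs limit 365 → met
4. fair-housing training 34 days ago vs limit 30 → not met
5. condition 'operates branch offices' does not hold → requirement n/a → met
6. designated managing brokers 3 ≥ 2 → met
7. condition 'manages rental property' holds; agency disclosure form absent → not met
8. transaction file checklist present → met
Not met: 2 of 8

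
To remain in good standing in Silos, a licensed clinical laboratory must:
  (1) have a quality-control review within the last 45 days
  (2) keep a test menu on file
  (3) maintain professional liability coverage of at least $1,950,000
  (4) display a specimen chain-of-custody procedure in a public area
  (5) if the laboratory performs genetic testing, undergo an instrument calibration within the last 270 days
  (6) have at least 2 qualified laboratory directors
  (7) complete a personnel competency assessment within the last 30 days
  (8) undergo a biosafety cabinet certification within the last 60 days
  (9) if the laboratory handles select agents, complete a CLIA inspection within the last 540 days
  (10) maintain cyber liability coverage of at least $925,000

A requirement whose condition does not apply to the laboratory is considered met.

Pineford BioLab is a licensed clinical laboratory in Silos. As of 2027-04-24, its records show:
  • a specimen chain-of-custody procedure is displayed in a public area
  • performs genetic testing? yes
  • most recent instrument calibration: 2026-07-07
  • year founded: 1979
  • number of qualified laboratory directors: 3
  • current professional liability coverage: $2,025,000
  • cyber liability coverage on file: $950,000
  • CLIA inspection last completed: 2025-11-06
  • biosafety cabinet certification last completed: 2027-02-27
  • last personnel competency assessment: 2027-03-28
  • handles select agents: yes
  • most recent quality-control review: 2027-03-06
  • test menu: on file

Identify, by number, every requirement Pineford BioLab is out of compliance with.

1. quality-control review 49 days ago vs limit 45 → not met
2. test menu present → met
3. professional liability coverage $2,025,000 ≥ $1,950,000 → met
4. specimen chain-of-custody procedure present → met
5. condition 'performs genetic testing' holds; instrument calibration 291 days ago vs limit 270 → not met
6. qualified laboratory directors 3 ≥ 2 → met
7. personnel competency assessment 27 days ago vs limit 30 → met
8. biosafety cabinet certification 56 days ago vs limit 60 → met
9. condition 'handles select agents' holds; CLIA inspection 534 days ago vs limit 540 → met
10. cyber liability coverage $950,000 ≥ $925,000 → met
Not met: 1, 5

1, 5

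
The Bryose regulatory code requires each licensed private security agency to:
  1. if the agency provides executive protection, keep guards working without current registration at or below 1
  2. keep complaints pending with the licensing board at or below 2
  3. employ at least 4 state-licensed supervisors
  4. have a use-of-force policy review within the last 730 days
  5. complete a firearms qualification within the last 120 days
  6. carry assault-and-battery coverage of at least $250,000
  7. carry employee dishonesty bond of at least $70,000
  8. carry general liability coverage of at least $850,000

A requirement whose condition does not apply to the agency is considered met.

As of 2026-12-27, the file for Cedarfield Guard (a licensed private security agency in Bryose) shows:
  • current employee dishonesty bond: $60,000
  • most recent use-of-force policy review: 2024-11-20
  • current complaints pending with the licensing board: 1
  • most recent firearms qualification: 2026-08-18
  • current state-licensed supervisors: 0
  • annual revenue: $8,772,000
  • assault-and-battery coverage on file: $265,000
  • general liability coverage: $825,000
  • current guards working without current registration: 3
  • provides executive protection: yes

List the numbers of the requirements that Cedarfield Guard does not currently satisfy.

1. condition 'provides executive protection' holds; guards working without current registration 3 > 1 → not met
2. complaints pending with the licensing board 1 ≤ 2 → met
3. state-licensed supervisors 0 < 4 → not met
4. use-of-force policy review 767 days ago vs limit 730 → not met
5. firearms qualification 131 days ago vs limit 120 → not met
6. assault-and-battery coverage $265,000 ≥ $250,000 → met
7. employee dishonesty bond $60,000 < $70,000 → not met
8. general liability coverage $825,000 < $850,000 → not met
Not met: 1, 3, 4, 5, 7, 8

1, 3, 4, 5, 7, 8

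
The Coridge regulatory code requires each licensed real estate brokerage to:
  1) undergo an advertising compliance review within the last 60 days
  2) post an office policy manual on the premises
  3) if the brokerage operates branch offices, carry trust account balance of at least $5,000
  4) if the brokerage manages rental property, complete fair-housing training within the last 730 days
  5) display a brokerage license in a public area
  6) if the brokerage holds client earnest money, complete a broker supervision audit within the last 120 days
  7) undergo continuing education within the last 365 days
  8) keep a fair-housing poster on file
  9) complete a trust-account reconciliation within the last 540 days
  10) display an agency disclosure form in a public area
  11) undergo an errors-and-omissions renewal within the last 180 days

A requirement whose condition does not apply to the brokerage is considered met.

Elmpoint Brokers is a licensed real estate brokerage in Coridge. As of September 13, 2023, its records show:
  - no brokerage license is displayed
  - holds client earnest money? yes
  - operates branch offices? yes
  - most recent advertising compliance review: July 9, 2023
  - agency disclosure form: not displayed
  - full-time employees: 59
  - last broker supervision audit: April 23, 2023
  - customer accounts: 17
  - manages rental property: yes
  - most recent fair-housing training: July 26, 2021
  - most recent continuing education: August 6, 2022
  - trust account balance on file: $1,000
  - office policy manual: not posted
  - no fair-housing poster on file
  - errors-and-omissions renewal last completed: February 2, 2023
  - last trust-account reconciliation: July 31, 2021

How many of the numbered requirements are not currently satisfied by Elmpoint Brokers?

1. advertising compliance review 66 days ago vs limit 60 → not met
2. office policy manual absent → not met
3. condition 'operates branch offices' holds; trust account balance $1,000 < $5,000 → not met
4. condition 'manages rental property' holds; fair-housing training 779 days ago vs limit 730 → not met
5. brokerage license absent → not met
6. condition 'holds client earnest money' holds; broker supervision audit 143 days ago vs limit 120 → not met
7. continuing education 403 days ago vs limit 365 → not met
8. fair-housing poster absent → not met
9. trust-account reconciliation 774 days ago vs limit 540 → not met
10. agency disclosure form absent → not met
11. errors-and-omissions renewal 223 days ago vs limit 180 → not met
Not met: 11 of 11

11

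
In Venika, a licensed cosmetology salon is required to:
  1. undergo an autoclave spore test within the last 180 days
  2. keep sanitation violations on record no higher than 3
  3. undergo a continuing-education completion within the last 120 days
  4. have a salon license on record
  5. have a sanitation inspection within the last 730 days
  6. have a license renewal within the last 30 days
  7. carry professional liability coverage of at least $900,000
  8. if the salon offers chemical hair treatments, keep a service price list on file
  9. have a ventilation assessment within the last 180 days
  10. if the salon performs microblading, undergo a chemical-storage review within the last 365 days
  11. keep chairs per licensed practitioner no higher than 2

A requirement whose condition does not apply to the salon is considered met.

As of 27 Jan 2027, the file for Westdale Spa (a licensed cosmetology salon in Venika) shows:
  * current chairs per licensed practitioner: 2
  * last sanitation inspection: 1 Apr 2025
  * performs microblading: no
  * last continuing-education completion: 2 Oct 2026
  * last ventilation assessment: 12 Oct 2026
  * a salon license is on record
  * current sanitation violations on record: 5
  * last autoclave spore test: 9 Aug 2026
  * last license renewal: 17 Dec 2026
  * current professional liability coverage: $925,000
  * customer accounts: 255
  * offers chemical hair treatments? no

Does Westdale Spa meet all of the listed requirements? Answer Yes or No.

1. autoclave spore test 171 days ago vs limit 180 → met
2. sanitation violations on record 5 > 3 → not met
3. continuing-education completion 117 days ago vs limit 120 → met
4. salon license present → met
5. sanitation inspection 666 days ago vs limit 730 → met
6. license renewal 41 days ago vs limit 30 → not met
7. professional liability coverage $925,000 ≥ $900,000 → met
8. condition 'offers chemical hair treatments' does not hold → requirement n/a → met
9. ventilation assessment 107 days ago vs limit 180 → met
10. condition 'performs microblading' does not hold → requirement n/a → met
11. chairs per licensed practitioner 2 ≤ 2 → met
Not met: 2, 6

No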